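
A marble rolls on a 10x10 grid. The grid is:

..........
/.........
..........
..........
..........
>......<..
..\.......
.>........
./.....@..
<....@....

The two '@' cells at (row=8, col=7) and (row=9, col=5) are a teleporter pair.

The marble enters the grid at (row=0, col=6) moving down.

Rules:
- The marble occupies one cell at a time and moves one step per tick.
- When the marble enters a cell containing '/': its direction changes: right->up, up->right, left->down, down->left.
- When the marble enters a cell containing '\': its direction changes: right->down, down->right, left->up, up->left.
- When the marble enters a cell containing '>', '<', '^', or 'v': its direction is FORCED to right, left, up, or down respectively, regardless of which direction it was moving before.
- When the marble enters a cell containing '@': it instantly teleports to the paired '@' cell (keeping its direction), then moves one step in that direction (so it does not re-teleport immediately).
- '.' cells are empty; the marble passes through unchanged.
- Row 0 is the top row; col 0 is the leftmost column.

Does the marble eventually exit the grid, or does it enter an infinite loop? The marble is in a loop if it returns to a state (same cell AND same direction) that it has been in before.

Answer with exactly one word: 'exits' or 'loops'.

Answer: exits

Derivation:
Step 1: enter (0,6), '.' pass, move down to (1,6)
Step 2: enter (1,6), '.' pass, move down to (2,6)
Step 3: enter (2,6), '.' pass, move down to (3,6)
Step 4: enter (3,6), '.' pass, move down to (4,6)
Step 5: enter (4,6), '.' pass, move down to (5,6)
Step 6: enter (5,6), '.' pass, move down to (6,6)
Step 7: enter (6,6), '.' pass, move down to (7,6)
Step 8: enter (7,6), '.' pass, move down to (8,6)
Step 9: enter (8,6), '.' pass, move down to (9,6)
Step 10: enter (9,6), '.' pass, move down to (10,6)
Step 11: at (10,6) — EXIT via bottom edge, pos 6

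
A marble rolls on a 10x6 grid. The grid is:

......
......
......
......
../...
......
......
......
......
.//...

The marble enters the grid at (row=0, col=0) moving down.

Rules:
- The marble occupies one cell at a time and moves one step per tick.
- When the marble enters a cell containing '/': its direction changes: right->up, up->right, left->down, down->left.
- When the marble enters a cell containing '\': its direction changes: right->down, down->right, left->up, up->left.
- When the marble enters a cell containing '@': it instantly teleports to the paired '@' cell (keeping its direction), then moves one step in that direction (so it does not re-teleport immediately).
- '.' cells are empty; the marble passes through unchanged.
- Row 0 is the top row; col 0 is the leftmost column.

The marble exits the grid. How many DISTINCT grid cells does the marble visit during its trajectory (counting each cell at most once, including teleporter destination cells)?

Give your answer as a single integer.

Answer: 10

Derivation:
Step 1: enter (0,0), '.' pass, move down to (1,0)
Step 2: enter (1,0), '.' pass, move down to (2,0)
Step 3: enter (2,0), '.' pass, move down to (3,0)
Step 4: enter (3,0), '.' pass, move down to (4,0)
Step 5: enter (4,0), '.' pass, move down to (5,0)
Step 6: enter (5,0), '.' pass, move down to (6,0)
Step 7: enter (6,0), '.' pass, move down to (7,0)
Step 8: enter (7,0), '.' pass, move down to (8,0)
Step 9: enter (8,0), '.' pass, move down to (9,0)
Step 10: enter (9,0), '.' pass, move down to (10,0)
Step 11: at (10,0) — EXIT via bottom edge, pos 0
Distinct cells visited: 10 (path length 10)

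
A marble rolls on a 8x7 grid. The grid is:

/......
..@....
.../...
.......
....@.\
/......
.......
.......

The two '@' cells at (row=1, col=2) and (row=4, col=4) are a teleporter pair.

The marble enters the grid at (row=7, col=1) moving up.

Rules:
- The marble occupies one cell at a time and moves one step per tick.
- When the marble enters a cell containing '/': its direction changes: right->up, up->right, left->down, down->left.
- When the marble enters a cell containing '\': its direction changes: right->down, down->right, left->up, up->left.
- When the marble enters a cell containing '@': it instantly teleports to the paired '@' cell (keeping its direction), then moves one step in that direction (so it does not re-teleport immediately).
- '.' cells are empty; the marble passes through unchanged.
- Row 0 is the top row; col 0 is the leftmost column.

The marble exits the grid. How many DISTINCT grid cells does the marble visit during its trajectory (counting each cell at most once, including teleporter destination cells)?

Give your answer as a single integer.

Step 1: enter (7,1), '.' pass, move up to (6,1)
Step 2: enter (6,1), '.' pass, move up to (5,1)
Step 3: enter (5,1), '.' pass, move up to (4,1)
Step 4: enter (4,1), '.' pass, move up to (3,1)
Step 5: enter (3,1), '.' pass, move up to (2,1)
Step 6: enter (2,1), '.' pass, move up to (1,1)
Step 7: enter (1,1), '.' pass, move up to (0,1)
Step 8: enter (0,1), '.' pass, move up to (-1,1)
Step 9: at (-1,1) — EXIT via top edge, pos 1
Distinct cells visited: 8 (path length 8)

Answer: 8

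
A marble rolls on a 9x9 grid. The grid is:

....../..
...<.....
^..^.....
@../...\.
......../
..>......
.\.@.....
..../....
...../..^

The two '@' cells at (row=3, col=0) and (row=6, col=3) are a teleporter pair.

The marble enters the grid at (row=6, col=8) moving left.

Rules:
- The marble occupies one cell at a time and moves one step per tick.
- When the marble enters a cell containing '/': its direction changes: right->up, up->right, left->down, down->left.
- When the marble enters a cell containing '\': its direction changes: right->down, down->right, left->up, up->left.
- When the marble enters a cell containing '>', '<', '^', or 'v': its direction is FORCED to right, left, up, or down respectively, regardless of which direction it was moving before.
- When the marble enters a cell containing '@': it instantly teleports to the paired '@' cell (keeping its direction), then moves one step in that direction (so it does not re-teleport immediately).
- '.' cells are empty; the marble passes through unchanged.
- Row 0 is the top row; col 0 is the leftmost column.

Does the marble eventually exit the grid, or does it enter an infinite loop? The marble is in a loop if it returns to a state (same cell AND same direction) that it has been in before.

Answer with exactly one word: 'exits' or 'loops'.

Step 1: enter (6,8), '.' pass, move left to (6,7)
Step 2: enter (6,7), '.' pass, move left to (6,6)
Step 3: enter (6,6), '.' pass, move left to (6,5)
Step 4: enter (6,5), '.' pass, move left to (6,4)
Step 5: enter (6,4), '.' pass, move left to (6,3)
Step 6: enter (6,3), '@' teleport (6,3)->(3,0), also enter (3,0), move left to (3,-1)
Step 7: at (3,-1) — EXIT via left edge, pos 3

Answer: exits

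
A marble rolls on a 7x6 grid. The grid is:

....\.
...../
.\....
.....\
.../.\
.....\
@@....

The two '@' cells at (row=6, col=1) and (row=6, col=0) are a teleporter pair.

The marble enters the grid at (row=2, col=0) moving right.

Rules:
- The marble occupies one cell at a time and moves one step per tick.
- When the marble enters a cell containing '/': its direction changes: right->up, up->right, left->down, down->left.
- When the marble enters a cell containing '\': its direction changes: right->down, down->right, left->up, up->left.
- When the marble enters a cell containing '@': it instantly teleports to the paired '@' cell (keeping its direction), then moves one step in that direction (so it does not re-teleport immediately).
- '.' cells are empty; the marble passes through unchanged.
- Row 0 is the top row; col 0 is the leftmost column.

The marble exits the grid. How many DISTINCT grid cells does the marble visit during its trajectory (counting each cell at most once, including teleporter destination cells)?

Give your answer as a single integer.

Step 1: enter (2,0), '.' pass, move right to (2,1)
Step 2: enter (2,1), '\' deflects right->down, move down to (3,1)
Step 3: enter (3,1), '.' pass, move down to (4,1)
Step 4: enter (4,1), '.' pass, move down to (5,1)
Step 5: enter (5,1), '.' pass, move down to (6,1)
Step 6: enter (6,1), '@' teleport (6,1)->(6,0), also enter (6,0), move down to (7,0)
Step 7: at (7,0) — EXIT via bottom edge, pos 0
Distinct cells visited: 7 (path length 7)

Answer: 7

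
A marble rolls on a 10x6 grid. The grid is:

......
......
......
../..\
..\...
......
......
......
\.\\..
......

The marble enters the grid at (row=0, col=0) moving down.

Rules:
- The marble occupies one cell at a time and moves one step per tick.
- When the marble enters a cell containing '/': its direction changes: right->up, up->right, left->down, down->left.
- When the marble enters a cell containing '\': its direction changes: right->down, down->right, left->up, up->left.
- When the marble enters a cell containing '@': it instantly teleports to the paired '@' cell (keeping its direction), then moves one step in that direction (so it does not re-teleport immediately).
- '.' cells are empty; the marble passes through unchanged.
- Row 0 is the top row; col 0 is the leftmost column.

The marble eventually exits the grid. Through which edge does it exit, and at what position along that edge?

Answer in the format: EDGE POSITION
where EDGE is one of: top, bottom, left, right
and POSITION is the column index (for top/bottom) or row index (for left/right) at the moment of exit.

Step 1: enter (0,0), '.' pass, move down to (1,0)
Step 2: enter (1,0), '.' pass, move down to (2,0)
Step 3: enter (2,0), '.' pass, move down to (3,0)
Step 4: enter (3,0), '.' pass, move down to (4,0)
Step 5: enter (4,0), '.' pass, move down to (5,0)
Step 6: enter (5,0), '.' pass, move down to (6,0)
Step 7: enter (6,0), '.' pass, move down to (7,0)
Step 8: enter (7,0), '.' pass, move down to (8,0)
Step 9: enter (8,0), '\' deflects down->right, move right to (8,1)
Step 10: enter (8,1), '.' pass, move right to (8,2)
Step 11: enter (8,2), '\' deflects right->down, move down to (9,2)
Step 12: enter (9,2), '.' pass, move down to (10,2)
Step 13: at (10,2) — EXIT via bottom edge, pos 2

Answer: bottom 2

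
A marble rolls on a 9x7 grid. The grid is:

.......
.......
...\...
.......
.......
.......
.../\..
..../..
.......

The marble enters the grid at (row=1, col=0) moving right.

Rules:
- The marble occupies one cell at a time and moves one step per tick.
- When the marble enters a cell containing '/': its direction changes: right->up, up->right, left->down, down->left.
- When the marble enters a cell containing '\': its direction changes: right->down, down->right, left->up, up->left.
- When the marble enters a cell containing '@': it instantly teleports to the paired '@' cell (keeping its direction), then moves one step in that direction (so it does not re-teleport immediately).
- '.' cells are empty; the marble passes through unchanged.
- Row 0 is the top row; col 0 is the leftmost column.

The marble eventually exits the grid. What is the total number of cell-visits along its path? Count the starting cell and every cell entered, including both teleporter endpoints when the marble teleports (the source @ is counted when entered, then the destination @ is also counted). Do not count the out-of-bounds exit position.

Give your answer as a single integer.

Answer: 7

Derivation:
Step 1: enter (1,0), '.' pass, move right to (1,1)
Step 2: enter (1,1), '.' pass, move right to (1,2)
Step 3: enter (1,2), '.' pass, move right to (1,3)
Step 4: enter (1,3), '.' pass, move right to (1,4)
Step 5: enter (1,4), '.' pass, move right to (1,5)
Step 6: enter (1,5), '.' pass, move right to (1,6)
Step 7: enter (1,6), '.' pass, move right to (1,7)
Step 8: at (1,7) — EXIT via right edge, pos 1
Path length (cell visits): 7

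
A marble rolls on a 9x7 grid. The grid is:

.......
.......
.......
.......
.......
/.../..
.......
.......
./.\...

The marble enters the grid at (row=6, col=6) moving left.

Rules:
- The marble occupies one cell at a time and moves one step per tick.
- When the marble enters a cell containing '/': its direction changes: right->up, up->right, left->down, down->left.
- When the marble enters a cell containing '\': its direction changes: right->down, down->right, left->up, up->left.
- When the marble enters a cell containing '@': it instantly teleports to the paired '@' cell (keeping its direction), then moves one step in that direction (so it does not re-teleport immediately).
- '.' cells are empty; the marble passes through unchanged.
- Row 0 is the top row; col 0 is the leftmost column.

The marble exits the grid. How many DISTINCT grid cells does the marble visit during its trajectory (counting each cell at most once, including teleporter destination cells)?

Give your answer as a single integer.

Answer: 7

Derivation:
Step 1: enter (6,6), '.' pass, move left to (6,5)
Step 2: enter (6,5), '.' pass, move left to (6,4)
Step 3: enter (6,4), '.' pass, move left to (6,3)
Step 4: enter (6,3), '.' pass, move left to (6,2)
Step 5: enter (6,2), '.' pass, move left to (6,1)
Step 6: enter (6,1), '.' pass, move left to (6,0)
Step 7: enter (6,0), '.' pass, move left to (6,-1)
Step 8: at (6,-1) — EXIT via left edge, pos 6
Distinct cells visited: 7 (path length 7)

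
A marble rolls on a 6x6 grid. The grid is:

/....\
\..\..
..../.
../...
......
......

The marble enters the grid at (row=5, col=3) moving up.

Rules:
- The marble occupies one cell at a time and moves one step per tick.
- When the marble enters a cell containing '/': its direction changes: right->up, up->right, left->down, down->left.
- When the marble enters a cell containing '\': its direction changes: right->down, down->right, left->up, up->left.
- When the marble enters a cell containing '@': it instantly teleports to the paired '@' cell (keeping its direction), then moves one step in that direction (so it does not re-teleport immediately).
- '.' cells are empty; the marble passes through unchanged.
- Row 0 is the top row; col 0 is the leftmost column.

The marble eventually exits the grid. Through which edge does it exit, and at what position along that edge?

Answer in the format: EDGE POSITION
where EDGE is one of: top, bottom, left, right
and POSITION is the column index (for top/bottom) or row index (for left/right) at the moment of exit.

Step 1: enter (5,3), '.' pass, move up to (4,3)
Step 2: enter (4,3), '.' pass, move up to (3,3)
Step 3: enter (3,3), '.' pass, move up to (2,3)
Step 4: enter (2,3), '.' pass, move up to (1,3)
Step 5: enter (1,3), '\' deflects up->left, move left to (1,2)
Step 6: enter (1,2), '.' pass, move left to (1,1)
Step 7: enter (1,1), '.' pass, move left to (1,0)
Step 8: enter (1,0), '\' deflects left->up, move up to (0,0)
Step 9: enter (0,0), '/' deflects up->right, move right to (0,1)
Step 10: enter (0,1), '.' pass, move right to (0,2)
Step 11: enter (0,2), '.' pass, move right to (0,3)
Step 12: enter (0,3), '.' pass, move right to (0,4)
Step 13: enter (0,4), '.' pass, move right to (0,5)
Step 14: enter (0,5), '\' deflects right->down, move down to (1,5)
Step 15: enter (1,5), '.' pass, move down to (2,5)
Step 16: enter (2,5), '.' pass, move down to (3,5)
Step 17: enter (3,5), '.' pass, move down to (4,5)
Step 18: enter (4,5), '.' pass, move down to (5,5)
Step 19: enter (5,5), '.' pass, move down to (6,5)
Step 20: at (6,5) — EXIT via bottom edge, pos 5

Answer: bottom 5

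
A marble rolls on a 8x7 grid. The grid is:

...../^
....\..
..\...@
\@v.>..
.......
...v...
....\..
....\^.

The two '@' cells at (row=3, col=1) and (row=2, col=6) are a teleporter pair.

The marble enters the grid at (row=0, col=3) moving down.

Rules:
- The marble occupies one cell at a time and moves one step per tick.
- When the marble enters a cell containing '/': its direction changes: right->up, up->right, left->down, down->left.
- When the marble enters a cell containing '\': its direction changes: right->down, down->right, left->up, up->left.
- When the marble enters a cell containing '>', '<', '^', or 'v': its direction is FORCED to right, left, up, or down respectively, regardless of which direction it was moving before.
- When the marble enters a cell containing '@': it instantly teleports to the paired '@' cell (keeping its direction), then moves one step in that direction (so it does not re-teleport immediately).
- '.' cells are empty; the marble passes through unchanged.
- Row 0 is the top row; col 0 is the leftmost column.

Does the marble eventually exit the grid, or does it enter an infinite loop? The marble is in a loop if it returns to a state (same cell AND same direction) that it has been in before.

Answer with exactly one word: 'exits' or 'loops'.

Step 1: enter (0,3), '.' pass, move down to (1,3)
Step 2: enter (1,3), '.' pass, move down to (2,3)
Step 3: enter (2,3), '.' pass, move down to (3,3)
Step 4: enter (3,3), '.' pass, move down to (4,3)
Step 5: enter (4,3), '.' pass, move down to (5,3)
Step 6: enter (5,3), 'v' forces down->down, move down to (6,3)
Step 7: enter (6,3), '.' pass, move down to (7,3)
Step 8: enter (7,3), '.' pass, move down to (8,3)
Step 9: at (8,3) — EXIT via bottom edge, pos 3

Answer: exits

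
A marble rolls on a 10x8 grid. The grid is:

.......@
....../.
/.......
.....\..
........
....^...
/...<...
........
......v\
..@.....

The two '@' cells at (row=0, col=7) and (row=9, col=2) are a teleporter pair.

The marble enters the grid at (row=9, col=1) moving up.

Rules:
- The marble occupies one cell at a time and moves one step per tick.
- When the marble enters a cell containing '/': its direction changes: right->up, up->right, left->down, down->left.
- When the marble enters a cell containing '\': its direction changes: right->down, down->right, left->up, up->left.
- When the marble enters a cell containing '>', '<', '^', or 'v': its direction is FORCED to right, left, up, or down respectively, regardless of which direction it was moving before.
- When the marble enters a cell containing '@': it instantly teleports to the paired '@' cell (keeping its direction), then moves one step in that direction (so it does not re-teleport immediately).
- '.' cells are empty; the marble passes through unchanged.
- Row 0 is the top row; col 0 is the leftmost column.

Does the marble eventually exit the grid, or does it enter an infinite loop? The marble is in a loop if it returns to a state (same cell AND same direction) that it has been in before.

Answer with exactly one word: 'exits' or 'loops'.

Answer: exits

Derivation:
Step 1: enter (9,1), '.' pass, move up to (8,1)
Step 2: enter (8,1), '.' pass, move up to (7,1)
Step 3: enter (7,1), '.' pass, move up to (6,1)
Step 4: enter (6,1), '.' pass, move up to (5,1)
Step 5: enter (5,1), '.' pass, move up to (4,1)
Step 6: enter (4,1), '.' pass, move up to (3,1)
Step 7: enter (3,1), '.' pass, move up to (2,1)
Step 8: enter (2,1), '.' pass, move up to (1,1)
Step 9: enter (1,1), '.' pass, move up to (0,1)
Step 10: enter (0,1), '.' pass, move up to (-1,1)
Step 11: at (-1,1) — EXIT via top edge, pos 1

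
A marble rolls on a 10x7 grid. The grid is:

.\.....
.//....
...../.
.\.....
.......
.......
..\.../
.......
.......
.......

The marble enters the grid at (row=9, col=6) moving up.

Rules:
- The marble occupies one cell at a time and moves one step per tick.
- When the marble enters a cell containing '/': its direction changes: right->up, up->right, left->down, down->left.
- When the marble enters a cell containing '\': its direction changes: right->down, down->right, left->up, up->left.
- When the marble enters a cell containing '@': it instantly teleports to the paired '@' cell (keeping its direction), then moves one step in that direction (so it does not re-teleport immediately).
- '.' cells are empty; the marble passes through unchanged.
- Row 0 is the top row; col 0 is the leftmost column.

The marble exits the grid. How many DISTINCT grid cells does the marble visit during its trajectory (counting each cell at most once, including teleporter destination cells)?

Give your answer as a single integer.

Step 1: enter (9,6), '.' pass, move up to (8,6)
Step 2: enter (8,6), '.' pass, move up to (7,6)
Step 3: enter (7,6), '.' pass, move up to (6,6)
Step 4: enter (6,6), '/' deflects up->right, move right to (6,7)
Step 5: at (6,7) — EXIT via right edge, pos 6
Distinct cells visited: 4 (path length 4)

Answer: 4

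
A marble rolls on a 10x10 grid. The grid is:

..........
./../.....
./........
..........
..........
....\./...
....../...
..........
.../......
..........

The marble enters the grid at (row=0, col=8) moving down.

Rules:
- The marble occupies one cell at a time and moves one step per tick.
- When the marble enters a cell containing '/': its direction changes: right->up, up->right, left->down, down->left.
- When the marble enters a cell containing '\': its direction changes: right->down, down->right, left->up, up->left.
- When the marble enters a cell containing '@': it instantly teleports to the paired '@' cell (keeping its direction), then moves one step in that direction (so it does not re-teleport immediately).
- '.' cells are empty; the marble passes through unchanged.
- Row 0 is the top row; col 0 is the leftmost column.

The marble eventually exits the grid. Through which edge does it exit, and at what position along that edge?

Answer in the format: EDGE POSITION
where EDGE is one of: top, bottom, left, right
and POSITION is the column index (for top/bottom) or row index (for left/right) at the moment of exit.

Step 1: enter (0,8), '.' pass, move down to (1,8)
Step 2: enter (1,8), '.' pass, move down to (2,8)
Step 3: enter (2,8), '.' pass, move down to (3,8)
Step 4: enter (3,8), '.' pass, move down to (4,8)
Step 5: enter (4,8), '.' pass, move down to (5,8)
Step 6: enter (5,8), '.' pass, move down to (6,8)
Step 7: enter (6,8), '.' pass, move down to (7,8)
Step 8: enter (7,8), '.' pass, move down to (8,8)
Step 9: enter (8,8), '.' pass, move down to (9,8)
Step 10: enter (9,8), '.' pass, move down to (10,8)
Step 11: at (10,8) — EXIT via bottom edge, pos 8

Answer: bottom 8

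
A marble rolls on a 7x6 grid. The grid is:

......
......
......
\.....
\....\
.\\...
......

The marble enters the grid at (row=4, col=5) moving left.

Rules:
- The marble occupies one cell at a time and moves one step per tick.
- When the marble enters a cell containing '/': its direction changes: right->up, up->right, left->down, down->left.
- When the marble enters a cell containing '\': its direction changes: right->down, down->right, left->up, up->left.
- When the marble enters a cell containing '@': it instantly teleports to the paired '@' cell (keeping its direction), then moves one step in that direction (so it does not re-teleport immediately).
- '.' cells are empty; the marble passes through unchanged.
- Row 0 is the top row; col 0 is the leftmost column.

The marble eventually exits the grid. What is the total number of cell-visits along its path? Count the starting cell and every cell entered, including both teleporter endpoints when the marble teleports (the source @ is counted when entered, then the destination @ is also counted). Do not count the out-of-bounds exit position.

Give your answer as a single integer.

Answer: 5

Derivation:
Step 1: enter (4,5), '\' deflects left->up, move up to (3,5)
Step 2: enter (3,5), '.' pass, move up to (2,5)
Step 3: enter (2,5), '.' pass, move up to (1,5)
Step 4: enter (1,5), '.' pass, move up to (0,5)
Step 5: enter (0,5), '.' pass, move up to (-1,5)
Step 6: at (-1,5) — EXIT via top edge, pos 5
Path length (cell visits): 5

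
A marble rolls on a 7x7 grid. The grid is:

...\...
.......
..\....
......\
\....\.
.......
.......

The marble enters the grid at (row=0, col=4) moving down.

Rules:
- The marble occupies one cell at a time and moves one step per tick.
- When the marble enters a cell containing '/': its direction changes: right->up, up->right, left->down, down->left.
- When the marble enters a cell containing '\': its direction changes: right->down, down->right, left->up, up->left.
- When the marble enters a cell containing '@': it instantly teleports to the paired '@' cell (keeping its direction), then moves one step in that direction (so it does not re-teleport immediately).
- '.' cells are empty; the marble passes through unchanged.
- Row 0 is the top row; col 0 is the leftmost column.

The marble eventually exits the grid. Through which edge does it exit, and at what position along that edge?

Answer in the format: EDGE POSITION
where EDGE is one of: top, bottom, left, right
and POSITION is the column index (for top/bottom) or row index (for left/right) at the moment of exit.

Step 1: enter (0,4), '.' pass, move down to (1,4)
Step 2: enter (1,4), '.' pass, move down to (2,4)
Step 3: enter (2,4), '.' pass, move down to (3,4)
Step 4: enter (3,4), '.' pass, move down to (4,4)
Step 5: enter (4,4), '.' pass, move down to (5,4)
Step 6: enter (5,4), '.' pass, move down to (6,4)
Step 7: enter (6,4), '.' pass, move down to (7,4)
Step 8: at (7,4) — EXIT via bottom edge, pos 4

Answer: bottom 4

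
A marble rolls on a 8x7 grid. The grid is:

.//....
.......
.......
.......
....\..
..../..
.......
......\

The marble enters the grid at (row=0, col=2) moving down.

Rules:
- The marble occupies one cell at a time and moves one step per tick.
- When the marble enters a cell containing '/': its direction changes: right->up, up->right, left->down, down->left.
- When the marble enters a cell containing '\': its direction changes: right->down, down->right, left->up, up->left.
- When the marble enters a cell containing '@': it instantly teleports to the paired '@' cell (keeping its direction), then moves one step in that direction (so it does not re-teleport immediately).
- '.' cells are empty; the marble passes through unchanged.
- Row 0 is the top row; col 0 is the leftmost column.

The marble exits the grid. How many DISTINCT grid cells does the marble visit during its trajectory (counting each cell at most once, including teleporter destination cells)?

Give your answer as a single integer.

Step 1: enter (0,2), '/' deflects down->left, move left to (0,1)
Step 2: enter (0,1), '/' deflects left->down, move down to (1,1)
Step 3: enter (1,1), '.' pass, move down to (2,1)
Step 4: enter (2,1), '.' pass, move down to (3,1)
Step 5: enter (3,1), '.' pass, move down to (4,1)
Step 6: enter (4,1), '.' pass, move down to (5,1)
Step 7: enter (5,1), '.' pass, move down to (6,1)
Step 8: enter (6,1), '.' pass, move down to (7,1)
Step 9: enter (7,1), '.' pass, move down to (8,1)
Step 10: at (8,1) — EXIT via bottom edge, pos 1
Distinct cells visited: 9 (path length 9)

Answer: 9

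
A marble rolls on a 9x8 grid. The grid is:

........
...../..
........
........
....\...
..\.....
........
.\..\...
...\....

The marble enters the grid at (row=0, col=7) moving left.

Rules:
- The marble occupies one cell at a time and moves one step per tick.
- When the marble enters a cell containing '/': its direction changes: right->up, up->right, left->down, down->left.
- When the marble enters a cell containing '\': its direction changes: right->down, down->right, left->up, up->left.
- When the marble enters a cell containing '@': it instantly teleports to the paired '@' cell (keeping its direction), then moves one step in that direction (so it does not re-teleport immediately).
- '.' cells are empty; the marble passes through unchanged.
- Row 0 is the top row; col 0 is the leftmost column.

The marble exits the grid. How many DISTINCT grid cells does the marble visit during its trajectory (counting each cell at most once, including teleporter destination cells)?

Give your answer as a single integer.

Answer: 8

Derivation:
Step 1: enter (0,7), '.' pass, move left to (0,6)
Step 2: enter (0,6), '.' pass, move left to (0,5)
Step 3: enter (0,5), '.' pass, move left to (0,4)
Step 4: enter (0,4), '.' pass, move left to (0,3)
Step 5: enter (0,3), '.' pass, move left to (0,2)
Step 6: enter (0,2), '.' pass, move left to (0,1)
Step 7: enter (0,1), '.' pass, move left to (0,0)
Step 8: enter (0,0), '.' pass, move left to (0,-1)
Step 9: at (0,-1) — EXIT via left edge, pos 0
Distinct cells visited: 8 (path length 8)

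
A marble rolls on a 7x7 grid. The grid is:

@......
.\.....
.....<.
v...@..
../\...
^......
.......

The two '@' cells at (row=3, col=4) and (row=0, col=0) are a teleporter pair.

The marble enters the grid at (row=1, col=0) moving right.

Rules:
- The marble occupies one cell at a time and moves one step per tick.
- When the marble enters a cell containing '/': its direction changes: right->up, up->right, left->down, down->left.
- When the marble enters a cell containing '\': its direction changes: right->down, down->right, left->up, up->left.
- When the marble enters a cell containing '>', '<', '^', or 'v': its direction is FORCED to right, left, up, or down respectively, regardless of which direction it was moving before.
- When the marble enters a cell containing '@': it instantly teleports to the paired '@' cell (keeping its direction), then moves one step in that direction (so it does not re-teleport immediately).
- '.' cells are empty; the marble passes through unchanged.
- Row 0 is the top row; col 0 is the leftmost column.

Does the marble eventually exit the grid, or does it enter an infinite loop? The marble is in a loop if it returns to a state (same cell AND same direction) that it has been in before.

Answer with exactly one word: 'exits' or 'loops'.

Step 1: enter (1,0), '.' pass, move right to (1,1)
Step 2: enter (1,1), '\' deflects right->down, move down to (2,1)
Step 3: enter (2,1), '.' pass, move down to (3,1)
Step 4: enter (3,1), '.' pass, move down to (4,1)
Step 5: enter (4,1), '.' pass, move down to (5,1)
Step 6: enter (5,1), '.' pass, move down to (6,1)
Step 7: enter (6,1), '.' pass, move down to (7,1)
Step 8: at (7,1) — EXIT via bottom edge, pos 1

Answer: exits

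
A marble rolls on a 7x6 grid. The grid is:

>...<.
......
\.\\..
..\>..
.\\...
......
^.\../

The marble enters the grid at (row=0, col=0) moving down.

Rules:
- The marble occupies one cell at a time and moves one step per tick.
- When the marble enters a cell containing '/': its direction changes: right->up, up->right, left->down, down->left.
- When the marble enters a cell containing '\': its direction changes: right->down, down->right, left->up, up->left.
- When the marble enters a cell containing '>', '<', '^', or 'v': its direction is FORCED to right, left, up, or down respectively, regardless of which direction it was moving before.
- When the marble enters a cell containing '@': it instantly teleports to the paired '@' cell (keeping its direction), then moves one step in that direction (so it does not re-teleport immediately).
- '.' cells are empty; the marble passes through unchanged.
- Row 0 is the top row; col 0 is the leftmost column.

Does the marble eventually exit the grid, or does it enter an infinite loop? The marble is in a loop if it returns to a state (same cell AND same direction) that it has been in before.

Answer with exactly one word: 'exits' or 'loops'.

Step 1: enter (0,0), '>' forces down->right, move right to (0,1)
Step 2: enter (0,1), '.' pass, move right to (0,2)
Step 3: enter (0,2), '.' pass, move right to (0,3)
Step 4: enter (0,3), '.' pass, move right to (0,4)
Step 5: enter (0,4), '<' forces right->left, move left to (0,3)
Step 6: enter (0,3), '.' pass, move left to (0,2)
Step 7: enter (0,2), '.' pass, move left to (0,1)
Step 8: enter (0,1), '.' pass, move left to (0,0)
Step 9: enter (0,0), '>' forces left->right, move right to (0,1)
Step 10: at (0,1) dir=right — LOOP DETECTED (seen before)

Answer: loops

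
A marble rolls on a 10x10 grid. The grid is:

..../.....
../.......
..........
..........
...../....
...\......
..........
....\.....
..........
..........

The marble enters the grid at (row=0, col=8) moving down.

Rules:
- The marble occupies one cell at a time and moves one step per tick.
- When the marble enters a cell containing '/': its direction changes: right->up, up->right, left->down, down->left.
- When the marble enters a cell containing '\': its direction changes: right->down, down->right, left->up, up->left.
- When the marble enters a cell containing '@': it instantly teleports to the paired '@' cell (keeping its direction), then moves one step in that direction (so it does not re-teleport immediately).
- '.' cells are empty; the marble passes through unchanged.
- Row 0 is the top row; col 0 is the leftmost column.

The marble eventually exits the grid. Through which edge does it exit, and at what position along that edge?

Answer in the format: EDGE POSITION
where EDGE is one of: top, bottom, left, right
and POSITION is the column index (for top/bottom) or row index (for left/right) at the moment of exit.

Step 1: enter (0,8), '.' pass, move down to (1,8)
Step 2: enter (1,8), '.' pass, move down to (2,8)
Step 3: enter (2,8), '.' pass, move down to (3,8)
Step 4: enter (3,8), '.' pass, move down to (4,8)
Step 5: enter (4,8), '.' pass, move down to (5,8)
Step 6: enter (5,8), '.' pass, move down to (6,8)
Step 7: enter (6,8), '.' pass, move down to (7,8)
Step 8: enter (7,8), '.' pass, move down to (8,8)
Step 9: enter (8,8), '.' pass, move down to (9,8)
Step 10: enter (9,8), '.' pass, move down to (10,8)
Step 11: at (10,8) — EXIT via bottom edge, pos 8

Answer: bottom 8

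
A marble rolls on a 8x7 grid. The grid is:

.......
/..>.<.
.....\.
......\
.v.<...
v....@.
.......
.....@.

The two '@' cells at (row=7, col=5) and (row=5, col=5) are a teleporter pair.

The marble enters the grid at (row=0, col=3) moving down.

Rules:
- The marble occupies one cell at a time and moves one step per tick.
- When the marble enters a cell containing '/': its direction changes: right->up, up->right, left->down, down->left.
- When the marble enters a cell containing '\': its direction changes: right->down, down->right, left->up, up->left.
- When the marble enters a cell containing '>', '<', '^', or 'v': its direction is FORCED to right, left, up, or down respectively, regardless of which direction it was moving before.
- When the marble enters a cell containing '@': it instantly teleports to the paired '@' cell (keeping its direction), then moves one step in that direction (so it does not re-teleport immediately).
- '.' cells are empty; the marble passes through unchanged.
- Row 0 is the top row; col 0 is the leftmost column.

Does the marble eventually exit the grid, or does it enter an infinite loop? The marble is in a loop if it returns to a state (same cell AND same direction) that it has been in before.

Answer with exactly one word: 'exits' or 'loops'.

Step 1: enter (0,3), '.' pass, move down to (1,3)
Step 2: enter (1,3), '>' forces down->right, move right to (1,4)
Step 3: enter (1,4), '.' pass, move right to (1,5)
Step 4: enter (1,5), '<' forces right->left, move left to (1,4)
Step 5: enter (1,4), '.' pass, move left to (1,3)
Step 6: enter (1,3), '>' forces left->right, move right to (1,4)
Step 7: at (1,4) dir=right — LOOP DETECTED (seen before)

Answer: loops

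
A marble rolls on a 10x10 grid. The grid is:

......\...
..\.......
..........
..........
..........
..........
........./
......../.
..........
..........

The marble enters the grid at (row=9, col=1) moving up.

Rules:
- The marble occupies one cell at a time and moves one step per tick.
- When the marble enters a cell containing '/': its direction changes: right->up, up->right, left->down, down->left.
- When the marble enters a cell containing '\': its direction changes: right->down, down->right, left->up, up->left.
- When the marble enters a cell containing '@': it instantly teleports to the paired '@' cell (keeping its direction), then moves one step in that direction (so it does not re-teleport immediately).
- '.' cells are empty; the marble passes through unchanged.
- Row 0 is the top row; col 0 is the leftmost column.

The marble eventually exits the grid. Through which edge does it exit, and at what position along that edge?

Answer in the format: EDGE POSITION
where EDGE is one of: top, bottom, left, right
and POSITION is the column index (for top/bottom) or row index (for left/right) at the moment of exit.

Answer: top 1

Derivation:
Step 1: enter (9,1), '.' pass, move up to (8,1)
Step 2: enter (8,1), '.' pass, move up to (7,1)
Step 3: enter (7,1), '.' pass, move up to (6,1)
Step 4: enter (6,1), '.' pass, move up to (5,1)
Step 5: enter (5,1), '.' pass, move up to (4,1)
Step 6: enter (4,1), '.' pass, move up to (3,1)
Step 7: enter (3,1), '.' pass, move up to (2,1)
Step 8: enter (2,1), '.' pass, move up to (1,1)
Step 9: enter (1,1), '.' pass, move up to (0,1)
Step 10: enter (0,1), '.' pass, move up to (-1,1)
Step 11: at (-1,1) — EXIT via top edge, pos 1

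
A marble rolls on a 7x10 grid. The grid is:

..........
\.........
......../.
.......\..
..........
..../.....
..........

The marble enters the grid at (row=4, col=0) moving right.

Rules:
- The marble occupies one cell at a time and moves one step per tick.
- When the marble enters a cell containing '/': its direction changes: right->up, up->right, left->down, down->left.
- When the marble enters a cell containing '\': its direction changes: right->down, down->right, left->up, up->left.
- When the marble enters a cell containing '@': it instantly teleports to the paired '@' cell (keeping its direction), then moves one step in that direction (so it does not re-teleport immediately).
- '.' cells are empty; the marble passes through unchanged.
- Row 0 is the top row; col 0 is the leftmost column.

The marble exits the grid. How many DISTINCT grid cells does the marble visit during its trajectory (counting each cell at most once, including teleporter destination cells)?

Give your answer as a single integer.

Step 1: enter (4,0), '.' pass, move right to (4,1)
Step 2: enter (4,1), '.' pass, move right to (4,2)
Step 3: enter (4,2), '.' pass, move right to (4,3)
Step 4: enter (4,3), '.' pass, move right to (4,4)
Step 5: enter (4,4), '.' pass, move right to (4,5)
Step 6: enter (4,5), '.' pass, move right to (4,6)
Step 7: enter (4,6), '.' pass, move right to (4,7)
Step 8: enter (4,7), '.' pass, move right to (4,8)
Step 9: enter (4,8), '.' pass, move right to (4,9)
Step 10: enter (4,9), '.' pass, move right to (4,10)
Step 11: at (4,10) — EXIT via right edge, pos 4
Distinct cells visited: 10 (path length 10)

Answer: 10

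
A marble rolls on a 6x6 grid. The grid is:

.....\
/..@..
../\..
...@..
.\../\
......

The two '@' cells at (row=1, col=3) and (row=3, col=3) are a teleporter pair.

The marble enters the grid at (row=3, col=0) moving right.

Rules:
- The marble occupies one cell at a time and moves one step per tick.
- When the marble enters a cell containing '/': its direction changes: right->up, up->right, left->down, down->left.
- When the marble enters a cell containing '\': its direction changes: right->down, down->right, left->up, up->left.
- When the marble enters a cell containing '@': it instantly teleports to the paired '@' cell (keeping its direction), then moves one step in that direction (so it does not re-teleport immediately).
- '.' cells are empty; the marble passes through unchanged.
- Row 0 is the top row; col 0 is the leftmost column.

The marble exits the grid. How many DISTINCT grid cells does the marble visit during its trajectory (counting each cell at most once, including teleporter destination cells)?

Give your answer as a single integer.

Step 1: enter (3,0), '.' pass, move right to (3,1)
Step 2: enter (3,1), '.' pass, move right to (3,2)
Step 3: enter (3,2), '.' pass, move right to (3,3)
Step 4: enter (3,3), '@' teleport (3,3)->(1,3), also enter (1,3), move right to (1,4)
Step 5: enter (1,4), '.' pass, move right to (1,5)
Step 6: enter (1,5), '.' pass, move right to (1,6)
Step 7: at (1,6) — EXIT via right edge, pos 1
Distinct cells visited: 7 (path length 7)

Answer: 7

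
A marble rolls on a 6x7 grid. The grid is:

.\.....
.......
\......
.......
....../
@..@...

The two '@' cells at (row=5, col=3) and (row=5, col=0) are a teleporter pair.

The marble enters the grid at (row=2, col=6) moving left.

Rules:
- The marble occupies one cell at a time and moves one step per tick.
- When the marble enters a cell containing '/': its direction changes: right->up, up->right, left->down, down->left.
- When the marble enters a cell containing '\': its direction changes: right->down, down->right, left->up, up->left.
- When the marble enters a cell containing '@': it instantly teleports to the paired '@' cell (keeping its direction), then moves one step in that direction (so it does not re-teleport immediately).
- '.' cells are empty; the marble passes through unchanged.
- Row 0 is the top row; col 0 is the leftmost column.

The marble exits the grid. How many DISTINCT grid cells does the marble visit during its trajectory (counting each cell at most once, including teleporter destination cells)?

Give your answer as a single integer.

Answer: 9

Derivation:
Step 1: enter (2,6), '.' pass, move left to (2,5)
Step 2: enter (2,5), '.' pass, move left to (2,4)
Step 3: enter (2,4), '.' pass, move left to (2,3)
Step 4: enter (2,3), '.' pass, move left to (2,2)
Step 5: enter (2,2), '.' pass, move left to (2,1)
Step 6: enter (2,1), '.' pass, move left to (2,0)
Step 7: enter (2,0), '\' deflects left->up, move up to (1,0)
Step 8: enter (1,0), '.' pass, move up to (0,0)
Step 9: enter (0,0), '.' pass, move up to (-1,0)
Step 10: at (-1,0) — EXIT via top edge, pos 0
Distinct cells visited: 9 (path length 9)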